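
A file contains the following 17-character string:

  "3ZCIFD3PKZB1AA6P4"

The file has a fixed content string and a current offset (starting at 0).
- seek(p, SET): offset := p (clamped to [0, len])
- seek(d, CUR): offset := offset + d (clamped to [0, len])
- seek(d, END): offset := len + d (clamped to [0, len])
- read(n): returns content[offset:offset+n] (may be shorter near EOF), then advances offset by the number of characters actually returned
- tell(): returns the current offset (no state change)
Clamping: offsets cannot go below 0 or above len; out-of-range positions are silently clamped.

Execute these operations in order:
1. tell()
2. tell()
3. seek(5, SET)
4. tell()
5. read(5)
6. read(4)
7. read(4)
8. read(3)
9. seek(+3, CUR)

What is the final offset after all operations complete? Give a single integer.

Answer: 17

Derivation:
After 1 (tell()): offset=0
After 2 (tell()): offset=0
After 3 (seek(5, SET)): offset=5
After 4 (tell()): offset=5
After 5 (read(5)): returned 'D3PKZ', offset=10
After 6 (read(4)): returned 'B1AA', offset=14
After 7 (read(4)): returned '6P4', offset=17
After 8 (read(3)): returned '', offset=17
After 9 (seek(+3, CUR)): offset=17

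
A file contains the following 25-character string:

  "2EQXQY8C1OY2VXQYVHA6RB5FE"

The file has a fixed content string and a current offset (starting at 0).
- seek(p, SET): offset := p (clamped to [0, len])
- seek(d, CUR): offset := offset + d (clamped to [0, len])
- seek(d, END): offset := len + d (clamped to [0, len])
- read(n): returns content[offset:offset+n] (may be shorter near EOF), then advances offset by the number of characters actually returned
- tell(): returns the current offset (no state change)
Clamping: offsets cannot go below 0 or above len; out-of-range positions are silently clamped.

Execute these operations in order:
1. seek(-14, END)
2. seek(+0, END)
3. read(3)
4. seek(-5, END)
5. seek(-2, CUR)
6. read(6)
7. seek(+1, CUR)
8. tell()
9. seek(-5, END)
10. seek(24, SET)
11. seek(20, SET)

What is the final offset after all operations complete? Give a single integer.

Answer: 20

Derivation:
After 1 (seek(-14, END)): offset=11
After 2 (seek(+0, END)): offset=25
After 3 (read(3)): returned '', offset=25
After 4 (seek(-5, END)): offset=20
After 5 (seek(-2, CUR)): offset=18
After 6 (read(6)): returned 'A6RB5F', offset=24
After 7 (seek(+1, CUR)): offset=25
After 8 (tell()): offset=25
After 9 (seek(-5, END)): offset=20
After 10 (seek(24, SET)): offset=24
After 11 (seek(20, SET)): offset=20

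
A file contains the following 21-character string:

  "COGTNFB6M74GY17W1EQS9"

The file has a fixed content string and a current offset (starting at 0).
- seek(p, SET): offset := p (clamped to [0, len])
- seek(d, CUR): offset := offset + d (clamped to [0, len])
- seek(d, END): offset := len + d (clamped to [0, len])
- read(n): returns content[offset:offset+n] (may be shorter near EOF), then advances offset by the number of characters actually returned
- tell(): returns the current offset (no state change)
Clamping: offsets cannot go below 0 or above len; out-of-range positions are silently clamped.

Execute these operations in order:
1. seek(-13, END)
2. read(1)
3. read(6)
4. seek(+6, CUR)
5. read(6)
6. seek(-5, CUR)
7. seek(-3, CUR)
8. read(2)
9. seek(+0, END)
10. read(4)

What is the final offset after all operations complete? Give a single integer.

After 1 (seek(-13, END)): offset=8
After 2 (read(1)): returned 'M', offset=9
After 3 (read(6)): returned '74GY17', offset=15
After 4 (seek(+6, CUR)): offset=21
After 5 (read(6)): returned '', offset=21
After 6 (seek(-5, CUR)): offset=16
After 7 (seek(-3, CUR)): offset=13
After 8 (read(2)): returned '17', offset=15
After 9 (seek(+0, END)): offset=21
After 10 (read(4)): returned '', offset=21

Answer: 21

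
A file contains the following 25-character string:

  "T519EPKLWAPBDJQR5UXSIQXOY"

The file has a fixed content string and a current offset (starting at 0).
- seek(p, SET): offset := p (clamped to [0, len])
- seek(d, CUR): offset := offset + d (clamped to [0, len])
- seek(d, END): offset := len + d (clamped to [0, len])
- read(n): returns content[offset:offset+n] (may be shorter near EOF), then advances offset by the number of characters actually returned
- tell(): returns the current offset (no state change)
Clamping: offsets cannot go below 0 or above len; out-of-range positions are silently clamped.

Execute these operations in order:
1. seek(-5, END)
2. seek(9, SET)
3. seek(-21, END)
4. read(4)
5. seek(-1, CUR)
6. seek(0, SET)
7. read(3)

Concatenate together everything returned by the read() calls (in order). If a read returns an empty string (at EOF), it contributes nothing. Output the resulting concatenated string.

After 1 (seek(-5, END)): offset=20
After 2 (seek(9, SET)): offset=9
After 3 (seek(-21, END)): offset=4
After 4 (read(4)): returned 'EPKL', offset=8
After 5 (seek(-1, CUR)): offset=7
After 6 (seek(0, SET)): offset=0
After 7 (read(3)): returned 'T51', offset=3

Answer: EPKLT51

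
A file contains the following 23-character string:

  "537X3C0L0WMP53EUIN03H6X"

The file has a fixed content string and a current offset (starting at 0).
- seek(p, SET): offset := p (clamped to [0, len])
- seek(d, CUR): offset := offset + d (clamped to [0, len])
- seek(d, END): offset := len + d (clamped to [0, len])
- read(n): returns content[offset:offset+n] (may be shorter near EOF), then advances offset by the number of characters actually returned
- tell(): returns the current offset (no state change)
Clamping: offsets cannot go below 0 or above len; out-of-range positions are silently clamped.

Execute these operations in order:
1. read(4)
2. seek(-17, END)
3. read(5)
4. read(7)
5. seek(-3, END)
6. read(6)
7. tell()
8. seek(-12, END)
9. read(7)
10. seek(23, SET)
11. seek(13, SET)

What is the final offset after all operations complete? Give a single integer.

Answer: 13

Derivation:
After 1 (read(4)): returned '537X', offset=4
After 2 (seek(-17, END)): offset=6
After 3 (read(5)): returned '0L0WM', offset=11
After 4 (read(7)): returned 'P53EUIN', offset=18
After 5 (seek(-3, END)): offset=20
After 6 (read(6)): returned 'H6X', offset=23
After 7 (tell()): offset=23
After 8 (seek(-12, END)): offset=11
After 9 (read(7)): returned 'P53EUIN', offset=18
After 10 (seek(23, SET)): offset=23
After 11 (seek(13, SET)): offset=13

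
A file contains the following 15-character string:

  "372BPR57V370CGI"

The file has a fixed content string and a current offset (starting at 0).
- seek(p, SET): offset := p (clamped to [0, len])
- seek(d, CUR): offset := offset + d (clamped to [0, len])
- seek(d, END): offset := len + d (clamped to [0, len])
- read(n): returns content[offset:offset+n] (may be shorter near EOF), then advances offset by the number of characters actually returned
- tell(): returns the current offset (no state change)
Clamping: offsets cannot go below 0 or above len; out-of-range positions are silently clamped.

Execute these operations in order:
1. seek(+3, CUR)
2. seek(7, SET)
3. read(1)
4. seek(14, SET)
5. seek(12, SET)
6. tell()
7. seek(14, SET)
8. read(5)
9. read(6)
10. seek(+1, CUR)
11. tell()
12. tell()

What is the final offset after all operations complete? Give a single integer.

Answer: 15

Derivation:
After 1 (seek(+3, CUR)): offset=3
After 2 (seek(7, SET)): offset=7
After 3 (read(1)): returned '7', offset=8
After 4 (seek(14, SET)): offset=14
After 5 (seek(12, SET)): offset=12
After 6 (tell()): offset=12
After 7 (seek(14, SET)): offset=14
After 8 (read(5)): returned 'I', offset=15
After 9 (read(6)): returned '', offset=15
After 10 (seek(+1, CUR)): offset=15
After 11 (tell()): offset=15
After 12 (tell()): offset=15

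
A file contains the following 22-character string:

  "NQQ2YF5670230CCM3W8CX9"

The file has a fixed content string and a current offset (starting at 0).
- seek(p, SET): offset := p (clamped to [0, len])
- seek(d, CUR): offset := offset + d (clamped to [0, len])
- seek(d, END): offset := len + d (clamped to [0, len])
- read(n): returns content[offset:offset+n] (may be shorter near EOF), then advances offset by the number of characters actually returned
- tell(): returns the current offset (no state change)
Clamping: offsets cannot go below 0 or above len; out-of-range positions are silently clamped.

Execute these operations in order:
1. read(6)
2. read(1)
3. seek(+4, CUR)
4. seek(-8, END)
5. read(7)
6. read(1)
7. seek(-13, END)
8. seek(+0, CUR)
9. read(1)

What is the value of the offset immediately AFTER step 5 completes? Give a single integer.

Answer: 21

Derivation:
After 1 (read(6)): returned 'NQQ2YF', offset=6
After 2 (read(1)): returned '5', offset=7
After 3 (seek(+4, CUR)): offset=11
After 4 (seek(-8, END)): offset=14
After 5 (read(7)): returned 'CM3W8CX', offset=21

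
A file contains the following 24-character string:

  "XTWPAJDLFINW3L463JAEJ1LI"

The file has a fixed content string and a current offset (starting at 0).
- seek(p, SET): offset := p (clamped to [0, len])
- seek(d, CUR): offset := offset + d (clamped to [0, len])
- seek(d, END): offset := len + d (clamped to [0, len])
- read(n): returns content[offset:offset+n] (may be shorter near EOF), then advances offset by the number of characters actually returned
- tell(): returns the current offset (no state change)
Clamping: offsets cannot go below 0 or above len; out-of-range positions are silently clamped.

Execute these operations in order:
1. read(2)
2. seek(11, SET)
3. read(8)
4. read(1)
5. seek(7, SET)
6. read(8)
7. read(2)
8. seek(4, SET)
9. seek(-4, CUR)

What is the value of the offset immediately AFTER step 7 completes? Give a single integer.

Answer: 17

Derivation:
After 1 (read(2)): returned 'XT', offset=2
After 2 (seek(11, SET)): offset=11
After 3 (read(8)): returned 'W3L463JA', offset=19
After 4 (read(1)): returned 'E', offset=20
After 5 (seek(7, SET)): offset=7
After 6 (read(8)): returned 'LFINW3L4', offset=15
After 7 (read(2)): returned '63', offset=17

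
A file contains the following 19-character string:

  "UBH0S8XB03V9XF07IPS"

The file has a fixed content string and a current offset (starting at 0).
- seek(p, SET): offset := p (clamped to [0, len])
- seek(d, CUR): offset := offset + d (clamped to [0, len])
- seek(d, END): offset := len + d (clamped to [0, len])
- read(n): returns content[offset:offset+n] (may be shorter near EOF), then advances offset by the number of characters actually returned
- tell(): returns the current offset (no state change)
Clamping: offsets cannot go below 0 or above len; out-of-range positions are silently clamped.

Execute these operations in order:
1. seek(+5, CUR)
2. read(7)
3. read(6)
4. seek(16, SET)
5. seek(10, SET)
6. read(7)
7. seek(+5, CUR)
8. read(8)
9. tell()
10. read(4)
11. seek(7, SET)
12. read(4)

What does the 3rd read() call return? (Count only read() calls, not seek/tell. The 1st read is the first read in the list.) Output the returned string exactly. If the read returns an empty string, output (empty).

After 1 (seek(+5, CUR)): offset=5
After 2 (read(7)): returned '8XB03V9', offset=12
After 3 (read(6)): returned 'XF07IP', offset=18
After 4 (seek(16, SET)): offset=16
After 5 (seek(10, SET)): offset=10
After 6 (read(7)): returned 'V9XF07I', offset=17
After 7 (seek(+5, CUR)): offset=19
After 8 (read(8)): returned '', offset=19
After 9 (tell()): offset=19
After 10 (read(4)): returned '', offset=19
After 11 (seek(7, SET)): offset=7
After 12 (read(4)): returned 'B03V', offset=11

Answer: V9XF07I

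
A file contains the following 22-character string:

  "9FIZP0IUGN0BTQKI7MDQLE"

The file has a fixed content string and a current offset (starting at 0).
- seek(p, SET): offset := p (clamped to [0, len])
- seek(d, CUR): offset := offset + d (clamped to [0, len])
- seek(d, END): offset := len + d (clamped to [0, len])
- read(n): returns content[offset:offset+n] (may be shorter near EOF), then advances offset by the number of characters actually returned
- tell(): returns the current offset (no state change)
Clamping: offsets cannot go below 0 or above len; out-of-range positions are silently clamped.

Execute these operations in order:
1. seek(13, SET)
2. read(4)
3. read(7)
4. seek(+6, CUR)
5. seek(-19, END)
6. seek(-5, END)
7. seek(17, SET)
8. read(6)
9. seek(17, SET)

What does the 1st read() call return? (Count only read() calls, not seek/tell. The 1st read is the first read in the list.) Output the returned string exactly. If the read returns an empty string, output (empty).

After 1 (seek(13, SET)): offset=13
After 2 (read(4)): returned 'QKI7', offset=17
After 3 (read(7)): returned 'MDQLE', offset=22
After 4 (seek(+6, CUR)): offset=22
After 5 (seek(-19, END)): offset=3
After 6 (seek(-5, END)): offset=17
After 7 (seek(17, SET)): offset=17
After 8 (read(6)): returned 'MDQLE', offset=22
After 9 (seek(17, SET)): offset=17

Answer: QKI7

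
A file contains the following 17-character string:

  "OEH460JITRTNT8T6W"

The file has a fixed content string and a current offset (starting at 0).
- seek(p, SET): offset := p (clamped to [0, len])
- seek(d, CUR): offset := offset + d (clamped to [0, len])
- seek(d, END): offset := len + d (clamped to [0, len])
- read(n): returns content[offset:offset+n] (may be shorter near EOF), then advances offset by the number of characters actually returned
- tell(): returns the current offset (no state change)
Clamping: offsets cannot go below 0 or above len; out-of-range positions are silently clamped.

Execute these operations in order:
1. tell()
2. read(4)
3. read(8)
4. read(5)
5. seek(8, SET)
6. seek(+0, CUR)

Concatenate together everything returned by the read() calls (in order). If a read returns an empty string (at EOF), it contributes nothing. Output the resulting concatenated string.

Answer: OEH460JITRTNT8T6W

Derivation:
After 1 (tell()): offset=0
After 2 (read(4)): returned 'OEH4', offset=4
After 3 (read(8)): returned '60JITRTN', offset=12
After 4 (read(5)): returned 'T8T6W', offset=17
After 5 (seek(8, SET)): offset=8
After 6 (seek(+0, CUR)): offset=8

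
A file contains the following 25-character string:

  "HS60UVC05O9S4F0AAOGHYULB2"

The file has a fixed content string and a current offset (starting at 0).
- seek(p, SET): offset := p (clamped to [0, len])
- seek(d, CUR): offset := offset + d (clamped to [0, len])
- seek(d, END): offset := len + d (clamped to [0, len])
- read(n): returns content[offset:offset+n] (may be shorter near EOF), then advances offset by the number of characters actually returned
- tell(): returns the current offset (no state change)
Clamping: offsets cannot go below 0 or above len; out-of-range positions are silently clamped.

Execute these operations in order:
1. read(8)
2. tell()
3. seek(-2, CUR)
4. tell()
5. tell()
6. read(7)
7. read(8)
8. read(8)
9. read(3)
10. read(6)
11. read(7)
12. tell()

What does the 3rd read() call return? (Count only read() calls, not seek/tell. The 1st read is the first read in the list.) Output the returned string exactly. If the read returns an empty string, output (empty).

Answer: F0AAOGHY

Derivation:
After 1 (read(8)): returned 'HS60UVC0', offset=8
After 2 (tell()): offset=8
After 3 (seek(-2, CUR)): offset=6
After 4 (tell()): offset=6
After 5 (tell()): offset=6
After 6 (read(7)): returned 'C05O9S4', offset=13
After 7 (read(8)): returned 'F0AAOGHY', offset=21
After 8 (read(8)): returned 'ULB2', offset=25
After 9 (read(3)): returned '', offset=25
After 10 (read(6)): returned '', offset=25
After 11 (read(7)): returned '', offset=25
After 12 (tell()): offset=25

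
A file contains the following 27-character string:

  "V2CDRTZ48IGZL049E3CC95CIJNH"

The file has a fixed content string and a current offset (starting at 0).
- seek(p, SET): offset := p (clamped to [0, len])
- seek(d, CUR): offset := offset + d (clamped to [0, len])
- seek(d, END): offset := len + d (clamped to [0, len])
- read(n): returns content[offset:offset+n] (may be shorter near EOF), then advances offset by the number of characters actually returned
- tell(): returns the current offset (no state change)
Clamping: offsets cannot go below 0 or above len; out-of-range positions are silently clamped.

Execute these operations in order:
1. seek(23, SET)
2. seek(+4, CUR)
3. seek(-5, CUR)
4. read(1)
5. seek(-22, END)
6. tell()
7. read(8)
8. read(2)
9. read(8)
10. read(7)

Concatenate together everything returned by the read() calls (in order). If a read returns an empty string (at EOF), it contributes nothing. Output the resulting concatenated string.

Answer: CTZ48IGZL049E3CC95CIJNH

Derivation:
After 1 (seek(23, SET)): offset=23
After 2 (seek(+4, CUR)): offset=27
After 3 (seek(-5, CUR)): offset=22
After 4 (read(1)): returned 'C', offset=23
After 5 (seek(-22, END)): offset=5
After 6 (tell()): offset=5
After 7 (read(8)): returned 'TZ48IGZL', offset=13
After 8 (read(2)): returned '04', offset=15
After 9 (read(8)): returned '9E3CC95C', offset=23
After 10 (read(7)): returned 'IJNH', offset=27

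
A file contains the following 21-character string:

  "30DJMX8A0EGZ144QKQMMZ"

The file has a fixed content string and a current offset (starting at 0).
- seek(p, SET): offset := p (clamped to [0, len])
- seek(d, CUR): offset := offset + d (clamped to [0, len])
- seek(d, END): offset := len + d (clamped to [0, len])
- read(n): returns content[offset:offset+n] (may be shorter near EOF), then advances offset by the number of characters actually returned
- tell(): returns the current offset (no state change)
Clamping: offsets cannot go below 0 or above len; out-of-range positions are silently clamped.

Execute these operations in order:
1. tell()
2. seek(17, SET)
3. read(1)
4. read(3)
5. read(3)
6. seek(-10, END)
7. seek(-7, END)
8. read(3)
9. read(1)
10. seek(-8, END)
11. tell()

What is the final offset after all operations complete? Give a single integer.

After 1 (tell()): offset=0
After 2 (seek(17, SET)): offset=17
After 3 (read(1)): returned 'Q', offset=18
After 4 (read(3)): returned 'MMZ', offset=21
After 5 (read(3)): returned '', offset=21
After 6 (seek(-10, END)): offset=11
After 7 (seek(-7, END)): offset=14
After 8 (read(3)): returned '4QK', offset=17
After 9 (read(1)): returned 'Q', offset=18
After 10 (seek(-8, END)): offset=13
After 11 (tell()): offset=13

Answer: 13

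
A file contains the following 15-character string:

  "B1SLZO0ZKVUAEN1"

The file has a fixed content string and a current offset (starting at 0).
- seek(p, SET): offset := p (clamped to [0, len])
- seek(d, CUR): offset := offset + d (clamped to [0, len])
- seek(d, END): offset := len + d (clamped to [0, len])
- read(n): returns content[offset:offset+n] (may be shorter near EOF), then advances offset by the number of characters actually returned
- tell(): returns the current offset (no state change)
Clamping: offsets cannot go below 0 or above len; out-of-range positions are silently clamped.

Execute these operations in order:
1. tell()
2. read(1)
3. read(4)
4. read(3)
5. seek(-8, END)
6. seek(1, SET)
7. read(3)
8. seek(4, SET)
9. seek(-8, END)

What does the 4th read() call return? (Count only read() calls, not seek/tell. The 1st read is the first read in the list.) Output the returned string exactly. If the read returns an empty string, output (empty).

After 1 (tell()): offset=0
After 2 (read(1)): returned 'B', offset=1
After 3 (read(4)): returned '1SLZ', offset=5
After 4 (read(3)): returned 'O0Z', offset=8
After 5 (seek(-8, END)): offset=7
After 6 (seek(1, SET)): offset=1
After 7 (read(3)): returned '1SL', offset=4
After 8 (seek(4, SET)): offset=4
After 9 (seek(-8, END)): offset=7

Answer: 1SL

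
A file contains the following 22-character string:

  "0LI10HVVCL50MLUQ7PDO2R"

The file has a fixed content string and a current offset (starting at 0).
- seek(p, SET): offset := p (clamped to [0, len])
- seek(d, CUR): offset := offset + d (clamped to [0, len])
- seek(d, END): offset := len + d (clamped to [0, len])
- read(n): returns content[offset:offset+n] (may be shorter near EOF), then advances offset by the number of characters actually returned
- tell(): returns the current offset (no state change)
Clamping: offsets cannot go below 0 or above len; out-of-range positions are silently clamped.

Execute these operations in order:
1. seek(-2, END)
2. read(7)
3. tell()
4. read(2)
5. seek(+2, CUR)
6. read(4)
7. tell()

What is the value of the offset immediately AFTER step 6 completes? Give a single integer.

Answer: 22

Derivation:
After 1 (seek(-2, END)): offset=20
After 2 (read(7)): returned '2R', offset=22
After 3 (tell()): offset=22
After 4 (read(2)): returned '', offset=22
After 5 (seek(+2, CUR)): offset=22
After 6 (read(4)): returned '', offset=22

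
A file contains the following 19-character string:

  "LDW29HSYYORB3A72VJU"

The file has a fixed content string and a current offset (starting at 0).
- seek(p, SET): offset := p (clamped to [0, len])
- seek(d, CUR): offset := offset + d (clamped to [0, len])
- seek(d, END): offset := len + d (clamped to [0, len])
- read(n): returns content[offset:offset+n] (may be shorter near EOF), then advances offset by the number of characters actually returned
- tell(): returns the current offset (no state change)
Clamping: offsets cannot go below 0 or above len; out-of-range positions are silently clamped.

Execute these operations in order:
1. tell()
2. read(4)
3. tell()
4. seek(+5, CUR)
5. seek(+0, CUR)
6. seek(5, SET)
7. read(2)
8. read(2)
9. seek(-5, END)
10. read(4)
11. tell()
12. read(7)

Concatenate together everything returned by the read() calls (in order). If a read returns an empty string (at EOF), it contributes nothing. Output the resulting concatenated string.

After 1 (tell()): offset=0
After 2 (read(4)): returned 'LDW2', offset=4
After 3 (tell()): offset=4
After 4 (seek(+5, CUR)): offset=9
After 5 (seek(+0, CUR)): offset=9
After 6 (seek(5, SET)): offset=5
After 7 (read(2)): returned 'HS', offset=7
After 8 (read(2)): returned 'YY', offset=9
After 9 (seek(-5, END)): offset=14
After 10 (read(4)): returned '72VJ', offset=18
After 11 (tell()): offset=18
After 12 (read(7)): returned 'U', offset=19

Answer: LDW2HSYY72VJU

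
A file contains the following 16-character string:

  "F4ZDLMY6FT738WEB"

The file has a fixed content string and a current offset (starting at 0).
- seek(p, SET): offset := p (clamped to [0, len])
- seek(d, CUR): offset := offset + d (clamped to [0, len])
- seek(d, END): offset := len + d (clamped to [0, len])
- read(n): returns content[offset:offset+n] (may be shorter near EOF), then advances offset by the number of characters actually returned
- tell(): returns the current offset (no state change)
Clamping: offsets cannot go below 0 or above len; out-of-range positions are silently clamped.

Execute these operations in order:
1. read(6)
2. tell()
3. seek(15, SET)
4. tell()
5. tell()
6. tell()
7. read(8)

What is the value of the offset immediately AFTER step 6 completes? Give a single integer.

Answer: 15

Derivation:
After 1 (read(6)): returned 'F4ZDLM', offset=6
After 2 (tell()): offset=6
After 3 (seek(15, SET)): offset=15
After 4 (tell()): offset=15
After 5 (tell()): offset=15
After 6 (tell()): offset=15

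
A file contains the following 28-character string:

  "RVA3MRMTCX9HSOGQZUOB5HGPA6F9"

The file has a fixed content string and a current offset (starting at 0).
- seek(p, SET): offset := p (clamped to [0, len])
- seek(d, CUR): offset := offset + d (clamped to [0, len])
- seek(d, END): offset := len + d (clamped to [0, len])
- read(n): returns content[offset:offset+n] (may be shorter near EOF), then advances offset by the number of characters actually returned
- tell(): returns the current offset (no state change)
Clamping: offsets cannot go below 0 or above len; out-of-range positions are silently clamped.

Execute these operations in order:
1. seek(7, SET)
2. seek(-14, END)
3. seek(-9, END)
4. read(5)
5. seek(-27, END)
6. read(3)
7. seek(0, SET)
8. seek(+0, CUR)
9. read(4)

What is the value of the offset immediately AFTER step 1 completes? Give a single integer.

Answer: 7

Derivation:
After 1 (seek(7, SET)): offset=7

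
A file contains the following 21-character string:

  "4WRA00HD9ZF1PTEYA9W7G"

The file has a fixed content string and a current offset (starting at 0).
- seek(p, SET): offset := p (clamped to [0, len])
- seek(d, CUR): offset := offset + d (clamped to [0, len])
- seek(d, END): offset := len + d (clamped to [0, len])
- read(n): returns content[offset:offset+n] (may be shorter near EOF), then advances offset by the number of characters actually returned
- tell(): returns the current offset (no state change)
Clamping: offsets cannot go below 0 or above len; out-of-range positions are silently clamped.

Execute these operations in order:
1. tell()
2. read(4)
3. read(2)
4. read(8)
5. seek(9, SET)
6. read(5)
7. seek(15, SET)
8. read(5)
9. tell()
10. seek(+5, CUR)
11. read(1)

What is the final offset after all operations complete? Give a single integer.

After 1 (tell()): offset=0
After 2 (read(4)): returned '4WRA', offset=4
After 3 (read(2)): returned '00', offset=6
After 4 (read(8)): returned 'HD9ZF1PT', offset=14
After 5 (seek(9, SET)): offset=9
After 6 (read(5)): returned 'ZF1PT', offset=14
After 7 (seek(15, SET)): offset=15
After 8 (read(5)): returned 'YA9W7', offset=20
After 9 (tell()): offset=20
After 10 (seek(+5, CUR)): offset=21
After 11 (read(1)): returned '', offset=21

Answer: 21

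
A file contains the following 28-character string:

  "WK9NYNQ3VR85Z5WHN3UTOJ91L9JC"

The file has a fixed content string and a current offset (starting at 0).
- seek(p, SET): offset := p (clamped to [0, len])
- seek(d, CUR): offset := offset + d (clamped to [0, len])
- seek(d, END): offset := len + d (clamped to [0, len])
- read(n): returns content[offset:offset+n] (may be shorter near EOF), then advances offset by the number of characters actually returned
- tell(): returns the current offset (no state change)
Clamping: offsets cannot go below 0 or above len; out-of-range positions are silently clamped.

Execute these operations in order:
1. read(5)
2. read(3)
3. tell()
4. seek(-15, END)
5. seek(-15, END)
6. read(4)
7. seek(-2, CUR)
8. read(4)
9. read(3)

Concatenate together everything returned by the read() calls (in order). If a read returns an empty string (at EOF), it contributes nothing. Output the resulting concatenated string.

After 1 (read(5)): returned 'WK9NY', offset=5
After 2 (read(3)): returned 'NQ3', offset=8
After 3 (tell()): offset=8
After 4 (seek(-15, END)): offset=13
After 5 (seek(-15, END)): offset=13
After 6 (read(4)): returned '5WHN', offset=17
After 7 (seek(-2, CUR)): offset=15
After 8 (read(4)): returned 'HN3U', offset=19
After 9 (read(3)): returned 'TOJ', offset=22

Answer: WK9NYNQ35WHNHN3UTOJ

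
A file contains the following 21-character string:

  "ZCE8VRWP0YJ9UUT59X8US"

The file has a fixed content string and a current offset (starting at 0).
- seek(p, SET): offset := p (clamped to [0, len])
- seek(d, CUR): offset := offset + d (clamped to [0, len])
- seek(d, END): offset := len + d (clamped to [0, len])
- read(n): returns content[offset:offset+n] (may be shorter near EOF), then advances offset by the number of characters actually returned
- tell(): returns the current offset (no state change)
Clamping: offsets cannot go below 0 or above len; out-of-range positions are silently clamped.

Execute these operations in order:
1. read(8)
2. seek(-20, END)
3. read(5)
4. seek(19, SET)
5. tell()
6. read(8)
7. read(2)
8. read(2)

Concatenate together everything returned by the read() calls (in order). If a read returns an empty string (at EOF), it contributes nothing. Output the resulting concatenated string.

Answer: ZCE8VRWPCE8VRUS

Derivation:
After 1 (read(8)): returned 'ZCE8VRWP', offset=8
After 2 (seek(-20, END)): offset=1
After 3 (read(5)): returned 'CE8VR', offset=6
After 4 (seek(19, SET)): offset=19
After 5 (tell()): offset=19
After 6 (read(8)): returned 'US', offset=21
After 7 (read(2)): returned '', offset=21
After 8 (read(2)): returned '', offset=21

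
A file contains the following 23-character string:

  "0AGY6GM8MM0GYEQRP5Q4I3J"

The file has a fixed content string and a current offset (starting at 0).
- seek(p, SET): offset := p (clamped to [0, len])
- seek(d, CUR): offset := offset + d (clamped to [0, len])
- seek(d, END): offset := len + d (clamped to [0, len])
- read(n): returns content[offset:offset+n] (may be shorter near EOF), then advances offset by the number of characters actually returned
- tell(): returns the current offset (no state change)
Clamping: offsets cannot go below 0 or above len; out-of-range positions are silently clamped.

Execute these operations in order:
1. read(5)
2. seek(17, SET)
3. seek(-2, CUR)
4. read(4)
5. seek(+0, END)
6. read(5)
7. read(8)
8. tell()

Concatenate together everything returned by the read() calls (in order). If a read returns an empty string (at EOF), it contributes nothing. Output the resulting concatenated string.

Answer: 0AGY6RP5Q

Derivation:
After 1 (read(5)): returned '0AGY6', offset=5
After 2 (seek(17, SET)): offset=17
After 3 (seek(-2, CUR)): offset=15
After 4 (read(4)): returned 'RP5Q', offset=19
After 5 (seek(+0, END)): offset=23
After 6 (read(5)): returned '', offset=23
After 7 (read(8)): returned '', offset=23
After 8 (tell()): offset=23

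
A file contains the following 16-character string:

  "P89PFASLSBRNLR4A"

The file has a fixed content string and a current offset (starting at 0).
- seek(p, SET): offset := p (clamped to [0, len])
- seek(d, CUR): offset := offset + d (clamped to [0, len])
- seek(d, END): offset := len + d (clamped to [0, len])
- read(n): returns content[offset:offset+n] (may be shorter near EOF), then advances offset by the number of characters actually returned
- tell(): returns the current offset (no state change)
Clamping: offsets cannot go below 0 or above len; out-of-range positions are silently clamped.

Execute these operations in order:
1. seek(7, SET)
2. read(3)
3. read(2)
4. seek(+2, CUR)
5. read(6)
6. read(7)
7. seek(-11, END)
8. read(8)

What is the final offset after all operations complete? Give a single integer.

Answer: 13

Derivation:
After 1 (seek(7, SET)): offset=7
After 2 (read(3)): returned 'LSB', offset=10
After 3 (read(2)): returned 'RN', offset=12
After 4 (seek(+2, CUR)): offset=14
After 5 (read(6)): returned '4A', offset=16
After 6 (read(7)): returned '', offset=16
After 7 (seek(-11, END)): offset=5
After 8 (read(8)): returned 'ASLSBRNL', offset=13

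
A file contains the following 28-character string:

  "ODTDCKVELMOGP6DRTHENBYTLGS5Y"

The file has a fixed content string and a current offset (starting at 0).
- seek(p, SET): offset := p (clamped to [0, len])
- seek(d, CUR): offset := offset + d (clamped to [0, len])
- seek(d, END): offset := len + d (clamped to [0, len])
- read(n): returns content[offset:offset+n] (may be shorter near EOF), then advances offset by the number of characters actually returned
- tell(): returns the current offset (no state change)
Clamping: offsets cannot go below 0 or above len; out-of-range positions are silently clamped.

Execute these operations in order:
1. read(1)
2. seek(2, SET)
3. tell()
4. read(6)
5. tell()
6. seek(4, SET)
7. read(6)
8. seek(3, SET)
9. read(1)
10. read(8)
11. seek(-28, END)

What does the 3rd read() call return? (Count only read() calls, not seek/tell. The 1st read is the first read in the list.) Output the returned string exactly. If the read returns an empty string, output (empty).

Answer: CKVELM

Derivation:
After 1 (read(1)): returned 'O', offset=1
After 2 (seek(2, SET)): offset=2
After 3 (tell()): offset=2
After 4 (read(6)): returned 'TDCKVE', offset=8
After 5 (tell()): offset=8
After 6 (seek(4, SET)): offset=4
After 7 (read(6)): returned 'CKVELM', offset=10
After 8 (seek(3, SET)): offset=3
After 9 (read(1)): returned 'D', offset=4
After 10 (read(8)): returned 'CKVELMOG', offset=12
After 11 (seek(-28, END)): offset=0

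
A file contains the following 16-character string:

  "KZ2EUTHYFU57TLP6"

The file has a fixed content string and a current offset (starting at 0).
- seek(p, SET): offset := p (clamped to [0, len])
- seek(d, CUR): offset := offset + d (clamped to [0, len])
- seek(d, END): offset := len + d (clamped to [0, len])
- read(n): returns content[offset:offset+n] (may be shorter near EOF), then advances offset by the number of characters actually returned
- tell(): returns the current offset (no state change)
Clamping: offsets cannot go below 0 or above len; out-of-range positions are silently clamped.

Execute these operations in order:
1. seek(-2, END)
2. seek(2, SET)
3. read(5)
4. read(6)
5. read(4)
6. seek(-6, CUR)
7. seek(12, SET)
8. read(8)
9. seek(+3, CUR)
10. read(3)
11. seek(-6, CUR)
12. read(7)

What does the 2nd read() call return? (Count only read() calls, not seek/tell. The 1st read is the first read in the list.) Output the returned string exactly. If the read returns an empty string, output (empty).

Answer: YFU57T

Derivation:
After 1 (seek(-2, END)): offset=14
After 2 (seek(2, SET)): offset=2
After 3 (read(5)): returned '2EUTH', offset=7
After 4 (read(6)): returned 'YFU57T', offset=13
After 5 (read(4)): returned 'LP6', offset=16
After 6 (seek(-6, CUR)): offset=10
After 7 (seek(12, SET)): offset=12
After 8 (read(8)): returned 'TLP6', offset=16
After 9 (seek(+3, CUR)): offset=16
After 10 (read(3)): returned '', offset=16
After 11 (seek(-6, CUR)): offset=10
After 12 (read(7)): returned '57TLP6', offset=16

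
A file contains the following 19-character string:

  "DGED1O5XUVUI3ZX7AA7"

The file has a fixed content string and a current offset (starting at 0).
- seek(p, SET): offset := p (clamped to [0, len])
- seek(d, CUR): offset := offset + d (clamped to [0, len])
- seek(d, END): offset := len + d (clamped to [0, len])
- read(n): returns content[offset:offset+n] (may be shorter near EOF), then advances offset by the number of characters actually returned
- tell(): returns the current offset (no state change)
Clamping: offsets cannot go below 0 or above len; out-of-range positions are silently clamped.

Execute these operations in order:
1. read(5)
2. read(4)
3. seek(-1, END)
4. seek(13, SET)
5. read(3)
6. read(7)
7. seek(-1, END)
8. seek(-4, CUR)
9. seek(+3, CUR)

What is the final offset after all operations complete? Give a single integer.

Answer: 17

Derivation:
After 1 (read(5)): returned 'DGED1', offset=5
After 2 (read(4)): returned 'O5XU', offset=9
After 3 (seek(-1, END)): offset=18
After 4 (seek(13, SET)): offset=13
After 5 (read(3)): returned 'ZX7', offset=16
After 6 (read(7)): returned 'AA7', offset=19
After 7 (seek(-1, END)): offset=18
After 8 (seek(-4, CUR)): offset=14
After 9 (seek(+3, CUR)): offset=17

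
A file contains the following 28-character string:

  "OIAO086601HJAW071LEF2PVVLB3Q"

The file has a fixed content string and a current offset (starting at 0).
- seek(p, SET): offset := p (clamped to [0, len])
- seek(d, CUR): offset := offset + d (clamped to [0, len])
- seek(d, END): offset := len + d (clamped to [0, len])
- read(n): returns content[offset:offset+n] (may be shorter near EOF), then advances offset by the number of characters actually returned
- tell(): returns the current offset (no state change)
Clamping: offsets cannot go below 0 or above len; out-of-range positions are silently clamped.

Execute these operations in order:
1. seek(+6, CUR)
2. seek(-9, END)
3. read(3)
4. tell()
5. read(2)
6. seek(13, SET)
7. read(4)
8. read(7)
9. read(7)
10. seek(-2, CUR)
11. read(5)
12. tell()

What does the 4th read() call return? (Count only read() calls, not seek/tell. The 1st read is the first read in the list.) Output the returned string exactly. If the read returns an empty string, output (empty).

Answer: LEF2PVV

Derivation:
After 1 (seek(+6, CUR)): offset=6
After 2 (seek(-9, END)): offset=19
After 3 (read(3)): returned 'F2P', offset=22
After 4 (tell()): offset=22
After 5 (read(2)): returned 'VV', offset=24
After 6 (seek(13, SET)): offset=13
After 7 (read(4)): returned 'W071', offset=17
After 8 (read(7)): returned 'LEF2PVV', offset=24
After 9 (read(7)): returned 'LB3Q', offset=28
After 10 (seek(-2, CUR)): offset=26
After 11 (read(5)): returned '3Q', offset=28
After 12 (tell()): offset=28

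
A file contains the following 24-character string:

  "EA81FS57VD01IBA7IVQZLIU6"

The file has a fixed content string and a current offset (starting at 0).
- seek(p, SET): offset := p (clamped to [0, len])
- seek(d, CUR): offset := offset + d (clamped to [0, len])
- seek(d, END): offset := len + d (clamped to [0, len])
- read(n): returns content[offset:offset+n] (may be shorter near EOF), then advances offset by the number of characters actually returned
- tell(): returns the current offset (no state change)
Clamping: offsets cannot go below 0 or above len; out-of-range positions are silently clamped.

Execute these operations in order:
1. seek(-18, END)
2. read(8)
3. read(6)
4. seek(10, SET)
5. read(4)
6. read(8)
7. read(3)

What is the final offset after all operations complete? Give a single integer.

After 1 (seek(-18, END)): offset=6
After 2 (read(8)): returned '57VD01IB', offset=14
After 3 (read(6)): returned 'A7IVQZ', offset=20
After 4 (seek(10, SET)): offset=10
After 5 (read(4)): returned '01IB', offset=14
After 6 (read(8)): returned 'A7IVQZLI', offset=22
After 7 (read(3)): returned 'U6', offset=24

Answer: 24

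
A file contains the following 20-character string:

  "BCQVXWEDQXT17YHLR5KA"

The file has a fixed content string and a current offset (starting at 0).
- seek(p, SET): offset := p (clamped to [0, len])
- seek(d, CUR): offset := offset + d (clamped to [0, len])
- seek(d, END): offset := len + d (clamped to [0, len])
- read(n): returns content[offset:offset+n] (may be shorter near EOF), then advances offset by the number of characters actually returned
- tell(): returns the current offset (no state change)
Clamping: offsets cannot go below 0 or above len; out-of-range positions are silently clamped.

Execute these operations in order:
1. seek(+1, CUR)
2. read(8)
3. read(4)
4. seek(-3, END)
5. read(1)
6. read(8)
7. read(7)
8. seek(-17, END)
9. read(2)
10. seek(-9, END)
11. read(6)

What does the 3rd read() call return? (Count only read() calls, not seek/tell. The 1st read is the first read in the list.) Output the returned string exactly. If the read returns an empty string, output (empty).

Answer: 5

Derivation:
After 1 (seek(+1, CUR)): offset=1
After 2 (read(8)): returned 'CQVXWEDQ', offset=9
After 3 (read(4)): returned 'XT17', offset=13
After 4 (seek(-3, END)): offset=17
After 5 (read(1)): returned '5', offset=18
After 6 (read(8)): returned 'KA', offset=20
After 7 (read(7)): returned '', offset=20
After 8 (seek(-17, END)): offset=3
After 9 (read(2)): returned 'VX', offset=5
After 10 (seek(-9, END)): offset=11
After 11 (read(6)): returned '17YHLR', offset=17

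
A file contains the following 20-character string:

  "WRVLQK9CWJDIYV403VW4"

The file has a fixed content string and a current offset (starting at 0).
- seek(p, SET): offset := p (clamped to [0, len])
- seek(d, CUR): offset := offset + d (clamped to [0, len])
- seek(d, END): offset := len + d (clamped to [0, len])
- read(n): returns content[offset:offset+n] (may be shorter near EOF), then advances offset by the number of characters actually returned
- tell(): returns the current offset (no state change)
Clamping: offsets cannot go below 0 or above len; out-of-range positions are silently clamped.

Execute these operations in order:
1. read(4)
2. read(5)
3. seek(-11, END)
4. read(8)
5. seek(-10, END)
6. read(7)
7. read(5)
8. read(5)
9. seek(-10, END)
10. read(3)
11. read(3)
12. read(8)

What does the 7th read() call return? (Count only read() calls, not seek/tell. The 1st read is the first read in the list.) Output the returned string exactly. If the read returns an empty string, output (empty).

Answer: DIY

Derivation:
After 1 (read(4)): returned 'WRVL', offset=4
After 2 (read(5)): returned 'QK9CW', offset=9
After 3 (seek(-11, END)): offset=9
After 4 (read(8)): returned 'JDIYV403', offset=17
After 5 (seek(-10, END)): offset=10
After 6 (read(7)): returned 'DIYV403', offset=17
After 7 (read(5)): returned 'VW4', offset=20
After 8 (read(5)): returned '', offset=20
After 9 (seek(-10, END)): offset=10
After 10 (read(3)): returned 'DIY', offset=13
After 11 (read(3)): returned 'V40', offset=16
After 12 (read(8)): returned '3VW4', offset=20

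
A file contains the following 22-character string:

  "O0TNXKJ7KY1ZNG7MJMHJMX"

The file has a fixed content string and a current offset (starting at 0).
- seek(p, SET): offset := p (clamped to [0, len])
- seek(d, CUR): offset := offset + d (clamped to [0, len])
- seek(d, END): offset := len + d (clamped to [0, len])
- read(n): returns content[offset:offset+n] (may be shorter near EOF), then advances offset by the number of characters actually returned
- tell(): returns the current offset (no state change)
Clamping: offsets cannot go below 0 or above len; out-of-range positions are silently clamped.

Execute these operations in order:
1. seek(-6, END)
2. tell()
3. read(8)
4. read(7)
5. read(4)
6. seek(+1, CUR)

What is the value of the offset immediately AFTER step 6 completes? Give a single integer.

After 1 (seek(-6, END)): offset=16
After 2 (tell()): offset=16
After 3 (read(8)): returned 'JMHJMX', offset=22
After 4 (read(7)): returned '', offset=22
After 5 (read(4)): returned '', offset=22
After 6 (seek(+1, CUR)): offset=22

Answer: 22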